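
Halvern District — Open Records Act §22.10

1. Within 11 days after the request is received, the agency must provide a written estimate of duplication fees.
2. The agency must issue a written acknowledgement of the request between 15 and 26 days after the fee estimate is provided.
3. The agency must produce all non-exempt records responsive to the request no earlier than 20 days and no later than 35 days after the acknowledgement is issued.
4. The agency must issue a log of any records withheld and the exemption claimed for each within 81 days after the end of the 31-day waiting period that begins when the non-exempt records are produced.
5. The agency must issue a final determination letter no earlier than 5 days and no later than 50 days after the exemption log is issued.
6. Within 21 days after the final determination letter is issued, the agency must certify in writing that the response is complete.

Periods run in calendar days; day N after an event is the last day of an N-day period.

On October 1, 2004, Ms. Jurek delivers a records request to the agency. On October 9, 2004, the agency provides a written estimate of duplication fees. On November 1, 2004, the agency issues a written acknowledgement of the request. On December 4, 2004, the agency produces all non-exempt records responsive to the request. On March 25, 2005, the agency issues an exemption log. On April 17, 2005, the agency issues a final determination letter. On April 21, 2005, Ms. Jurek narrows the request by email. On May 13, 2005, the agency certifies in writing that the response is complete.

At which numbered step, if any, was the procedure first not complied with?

Step 6

(1) due by October 1, 2004 + 11 days = October 12, 2004; completed October 9, 2004, before the deadline.
(2) the permitted window runs from October 9, 2004 + 15 = October 24, 2004 to October 9, 2004 + 26 = November 4, 2004; November 1, 2004 falls inside that range.
(3) the permitted window runs from November 1, 2004 + 20 = November 21, 2004 to November 1, 2004 + 35 = December 6, 2004; December 4, 2004 falls inside that range.
(4) due by January 4, 2005 + 81 days = March 26, 2005; completed March 25, 2005, before the deadline.
(5) the permitted window runs from March 25, 2005 + 5 = March 30, 2005 to March 25, 2005 + 50 = May 14, 2005; done April 17, 2005 — within the window.
(6) due by April 17, 2005 + 21 days = May 8, 2005; May 13, 2005 misses that deadline by 5 days.
No need to go further; step 6 was not satisfied.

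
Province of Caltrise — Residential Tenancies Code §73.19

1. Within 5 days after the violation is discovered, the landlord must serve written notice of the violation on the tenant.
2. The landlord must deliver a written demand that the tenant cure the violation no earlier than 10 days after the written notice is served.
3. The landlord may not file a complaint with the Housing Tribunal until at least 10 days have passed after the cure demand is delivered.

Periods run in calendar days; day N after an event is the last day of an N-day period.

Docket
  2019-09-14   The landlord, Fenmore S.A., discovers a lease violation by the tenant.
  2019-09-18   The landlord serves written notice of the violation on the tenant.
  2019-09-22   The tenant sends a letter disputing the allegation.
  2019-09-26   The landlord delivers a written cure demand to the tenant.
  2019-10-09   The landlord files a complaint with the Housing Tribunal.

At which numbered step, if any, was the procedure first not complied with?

Step 2

Step 1 — counting 5 days from 2019-09-14 (when the violation is discovered) gives a deadline of 2019-09-19; done 2019-09-18 — timely.
Step 2 — must wait 10 days from 2019-09-18 (when the written notice is served), so not before 2019-09-28; acted on 2019-09-26, 2 days prematurely.
Later steps need not be reached.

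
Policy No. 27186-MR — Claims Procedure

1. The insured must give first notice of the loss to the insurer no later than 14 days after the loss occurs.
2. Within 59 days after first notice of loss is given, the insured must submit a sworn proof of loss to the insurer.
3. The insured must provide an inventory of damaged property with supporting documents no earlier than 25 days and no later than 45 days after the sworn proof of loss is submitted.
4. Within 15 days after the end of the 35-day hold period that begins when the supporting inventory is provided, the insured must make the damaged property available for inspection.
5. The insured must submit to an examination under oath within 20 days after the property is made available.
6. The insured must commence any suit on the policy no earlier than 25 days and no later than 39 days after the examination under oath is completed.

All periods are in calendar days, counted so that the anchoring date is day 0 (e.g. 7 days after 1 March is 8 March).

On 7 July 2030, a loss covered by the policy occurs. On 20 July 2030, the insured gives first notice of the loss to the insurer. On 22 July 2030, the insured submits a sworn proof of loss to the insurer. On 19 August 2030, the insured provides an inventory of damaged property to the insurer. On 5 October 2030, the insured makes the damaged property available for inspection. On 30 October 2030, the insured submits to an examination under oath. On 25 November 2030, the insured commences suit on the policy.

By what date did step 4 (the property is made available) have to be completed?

8 October 2030

The supporting inventory is provided on 19 August 2030; the 35-day hold period therefore ends 23 September 2030, and step 4 runs from that date. 15 days after 23 September 2030 is 8 October 2030.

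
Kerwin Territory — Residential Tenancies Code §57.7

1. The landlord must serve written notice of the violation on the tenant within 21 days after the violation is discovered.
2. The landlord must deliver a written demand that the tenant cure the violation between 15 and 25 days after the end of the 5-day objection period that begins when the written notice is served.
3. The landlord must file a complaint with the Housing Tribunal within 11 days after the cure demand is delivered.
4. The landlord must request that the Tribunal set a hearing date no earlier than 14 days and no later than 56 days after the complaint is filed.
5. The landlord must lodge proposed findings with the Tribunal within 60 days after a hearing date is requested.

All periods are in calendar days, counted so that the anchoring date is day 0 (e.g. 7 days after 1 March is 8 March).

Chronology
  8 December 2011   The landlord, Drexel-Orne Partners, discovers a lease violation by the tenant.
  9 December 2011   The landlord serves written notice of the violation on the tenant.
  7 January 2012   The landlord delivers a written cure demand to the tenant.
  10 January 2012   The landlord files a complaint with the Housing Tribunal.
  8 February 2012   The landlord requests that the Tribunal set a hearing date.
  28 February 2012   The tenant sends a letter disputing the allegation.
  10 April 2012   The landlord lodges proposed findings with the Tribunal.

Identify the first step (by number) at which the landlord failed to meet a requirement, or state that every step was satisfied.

Step 5

(1) due by 8 December 2011 + 21 days = 29 December 2011; 9 December 2011 is within that limit.
(2) the permitted window runs from 14 December 2011 + 15 = 29 December 2011 to 14 December 2011 + 25 = 8 January 2012; done 7 January 2012 — within the window.
(3) due by 7 January 2012 + 11 days = 18 January 2012; done 10 January 2012 — timely.
(4) the permitted window runs from 10 January 2012 + 14 = 24 January 2012 to 10 January 2012 + 56 = 6 March 2012; 8 February 2012 falls inside that range.
(5) due by 8 February 2012 + 60 days = 8 April 2012; 10 April 2012 misses that deadline by 2 days.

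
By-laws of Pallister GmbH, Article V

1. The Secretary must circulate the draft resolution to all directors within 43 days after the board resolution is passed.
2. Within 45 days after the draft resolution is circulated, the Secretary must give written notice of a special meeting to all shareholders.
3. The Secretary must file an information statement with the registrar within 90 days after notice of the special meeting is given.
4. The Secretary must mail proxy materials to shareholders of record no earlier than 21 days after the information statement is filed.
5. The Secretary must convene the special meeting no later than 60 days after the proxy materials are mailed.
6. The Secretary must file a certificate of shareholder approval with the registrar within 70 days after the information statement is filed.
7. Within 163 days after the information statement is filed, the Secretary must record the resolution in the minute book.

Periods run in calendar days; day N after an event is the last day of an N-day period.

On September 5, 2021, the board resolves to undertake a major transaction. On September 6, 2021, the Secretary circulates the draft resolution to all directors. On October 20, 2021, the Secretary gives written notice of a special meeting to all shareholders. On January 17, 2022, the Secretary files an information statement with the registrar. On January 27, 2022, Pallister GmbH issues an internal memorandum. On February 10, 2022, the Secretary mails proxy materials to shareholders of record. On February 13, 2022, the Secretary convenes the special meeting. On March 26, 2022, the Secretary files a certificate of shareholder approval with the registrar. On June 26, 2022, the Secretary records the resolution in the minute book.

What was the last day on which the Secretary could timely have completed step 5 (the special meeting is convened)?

Step 5 runs from February 10, 2022, when the proxy materials are mailed. 60 days after February 10, 2022 is April 11, 2022.

April 11, 2022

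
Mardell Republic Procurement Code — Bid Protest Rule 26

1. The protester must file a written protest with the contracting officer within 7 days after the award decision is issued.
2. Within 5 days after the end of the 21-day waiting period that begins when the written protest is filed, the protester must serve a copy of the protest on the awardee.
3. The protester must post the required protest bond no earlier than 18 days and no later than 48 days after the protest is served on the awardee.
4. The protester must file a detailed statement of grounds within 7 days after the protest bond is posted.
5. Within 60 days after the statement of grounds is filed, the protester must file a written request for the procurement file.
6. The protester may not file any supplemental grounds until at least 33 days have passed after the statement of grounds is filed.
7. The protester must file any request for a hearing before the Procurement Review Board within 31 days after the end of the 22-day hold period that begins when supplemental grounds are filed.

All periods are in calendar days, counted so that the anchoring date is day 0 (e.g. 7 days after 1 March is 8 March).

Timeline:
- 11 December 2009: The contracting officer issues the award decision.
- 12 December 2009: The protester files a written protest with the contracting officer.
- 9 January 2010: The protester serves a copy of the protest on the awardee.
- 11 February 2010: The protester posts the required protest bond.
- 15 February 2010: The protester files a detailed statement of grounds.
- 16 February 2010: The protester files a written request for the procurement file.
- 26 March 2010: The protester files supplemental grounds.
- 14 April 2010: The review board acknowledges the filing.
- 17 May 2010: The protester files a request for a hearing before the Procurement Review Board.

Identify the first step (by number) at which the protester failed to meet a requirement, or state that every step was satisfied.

Step 1: 7 days after 11 December 2009 (when the award decision is issued) is 18 December 2009; completed 12 December 2009, before the deadline.
Step 2: 5 days after 2 January 2010 (end of the 21-day waiting period, which began when the written protest is filed on 12 December 2009) is 7 January 2010; 9 January 2010 misses that deadline by 2 days.
Later steps need not be reached.

Step 2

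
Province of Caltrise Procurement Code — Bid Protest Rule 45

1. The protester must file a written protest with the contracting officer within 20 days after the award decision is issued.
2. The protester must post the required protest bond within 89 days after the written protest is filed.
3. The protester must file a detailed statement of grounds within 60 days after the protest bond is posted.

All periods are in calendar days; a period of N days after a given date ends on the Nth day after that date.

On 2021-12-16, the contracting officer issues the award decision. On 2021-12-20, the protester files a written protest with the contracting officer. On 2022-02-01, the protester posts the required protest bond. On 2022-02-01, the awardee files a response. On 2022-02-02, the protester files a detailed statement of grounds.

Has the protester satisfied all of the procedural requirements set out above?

Yes

Step 1 — counting 20 days from 2021-12-16 (when the award decision is issued) gives a deadline of 2022-01-05; 2021-12-20 is within that limit.
Step 2 — counting 89 days from 2021-12-20 (when the written protest is filed) gives a deadline of 2022-03-19; completed 2022-02-01, before the deadline.
Step 3 — counting 60 days from 2022-02-01 (when the protest bond is posted) gives a deadline of 2022-04-02; 2022-02-02 is within that limit.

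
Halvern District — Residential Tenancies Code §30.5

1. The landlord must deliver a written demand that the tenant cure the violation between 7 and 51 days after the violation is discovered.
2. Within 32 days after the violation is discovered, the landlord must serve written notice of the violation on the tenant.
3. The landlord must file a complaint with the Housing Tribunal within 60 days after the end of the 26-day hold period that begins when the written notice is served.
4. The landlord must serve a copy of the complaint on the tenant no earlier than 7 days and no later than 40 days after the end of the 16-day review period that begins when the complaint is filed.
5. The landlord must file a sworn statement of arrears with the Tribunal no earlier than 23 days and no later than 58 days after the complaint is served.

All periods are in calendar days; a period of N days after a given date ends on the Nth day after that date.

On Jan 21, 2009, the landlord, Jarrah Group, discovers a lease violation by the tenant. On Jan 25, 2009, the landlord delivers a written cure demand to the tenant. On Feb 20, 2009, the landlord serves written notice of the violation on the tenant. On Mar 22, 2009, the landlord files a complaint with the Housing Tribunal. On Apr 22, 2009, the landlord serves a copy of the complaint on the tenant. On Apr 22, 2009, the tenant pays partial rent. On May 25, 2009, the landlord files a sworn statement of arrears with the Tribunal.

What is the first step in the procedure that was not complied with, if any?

Step 1

Step 1: the window is 7–51 days after Jan 21, 2009 (when the violation is discovered), so Jan 28, 2009 through Mar 13, 2009; done Jan 25, 2009 — 3 days before the window opened.
The procedure was therefore not followed at step 1.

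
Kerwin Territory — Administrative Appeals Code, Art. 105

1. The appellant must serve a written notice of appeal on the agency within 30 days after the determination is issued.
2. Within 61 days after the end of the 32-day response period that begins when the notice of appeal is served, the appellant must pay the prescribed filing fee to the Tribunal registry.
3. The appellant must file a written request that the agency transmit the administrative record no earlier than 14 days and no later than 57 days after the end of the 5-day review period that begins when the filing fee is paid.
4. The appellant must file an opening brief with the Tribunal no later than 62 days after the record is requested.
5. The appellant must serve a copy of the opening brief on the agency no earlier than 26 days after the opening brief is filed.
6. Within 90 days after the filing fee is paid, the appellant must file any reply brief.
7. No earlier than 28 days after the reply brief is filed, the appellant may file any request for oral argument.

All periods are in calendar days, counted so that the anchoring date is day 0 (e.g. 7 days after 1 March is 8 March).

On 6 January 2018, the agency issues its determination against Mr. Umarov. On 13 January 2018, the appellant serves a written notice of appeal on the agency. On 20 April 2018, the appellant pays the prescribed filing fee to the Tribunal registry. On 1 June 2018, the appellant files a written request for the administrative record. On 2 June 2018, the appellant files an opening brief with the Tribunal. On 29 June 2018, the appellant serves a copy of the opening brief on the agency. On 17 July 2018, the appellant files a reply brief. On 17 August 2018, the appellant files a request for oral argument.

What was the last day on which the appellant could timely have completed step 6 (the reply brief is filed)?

Step 6 runs from 20 April 2018, when the filing fee is paid. 90 days after 20 April 2018 is 19 July 2018.

19 July 2018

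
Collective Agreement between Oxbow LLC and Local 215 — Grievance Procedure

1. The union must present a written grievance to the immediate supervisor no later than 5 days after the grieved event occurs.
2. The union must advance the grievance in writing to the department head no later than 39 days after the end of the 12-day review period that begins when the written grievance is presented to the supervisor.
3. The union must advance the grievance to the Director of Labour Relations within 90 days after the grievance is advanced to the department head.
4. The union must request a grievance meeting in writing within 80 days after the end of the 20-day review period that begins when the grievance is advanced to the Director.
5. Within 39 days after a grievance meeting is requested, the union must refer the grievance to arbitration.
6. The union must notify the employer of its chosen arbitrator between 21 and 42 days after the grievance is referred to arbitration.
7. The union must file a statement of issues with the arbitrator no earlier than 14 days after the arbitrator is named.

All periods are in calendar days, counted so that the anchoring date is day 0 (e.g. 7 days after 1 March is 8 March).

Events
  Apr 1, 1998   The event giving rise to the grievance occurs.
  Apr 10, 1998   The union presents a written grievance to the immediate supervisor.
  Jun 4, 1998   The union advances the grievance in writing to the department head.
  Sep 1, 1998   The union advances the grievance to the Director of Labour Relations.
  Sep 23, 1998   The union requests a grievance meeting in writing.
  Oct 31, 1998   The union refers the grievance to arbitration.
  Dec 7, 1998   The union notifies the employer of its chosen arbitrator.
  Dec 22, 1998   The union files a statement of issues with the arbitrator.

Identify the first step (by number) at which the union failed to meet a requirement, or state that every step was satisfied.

Step 1

Step 1: 5 days after Apr 1, 1998 (when the grieved event occurs) is Apr 6, 1998; Apr 10, 1998 misses that deadline by 4 days.
The procedure was therefore not followed at step 1.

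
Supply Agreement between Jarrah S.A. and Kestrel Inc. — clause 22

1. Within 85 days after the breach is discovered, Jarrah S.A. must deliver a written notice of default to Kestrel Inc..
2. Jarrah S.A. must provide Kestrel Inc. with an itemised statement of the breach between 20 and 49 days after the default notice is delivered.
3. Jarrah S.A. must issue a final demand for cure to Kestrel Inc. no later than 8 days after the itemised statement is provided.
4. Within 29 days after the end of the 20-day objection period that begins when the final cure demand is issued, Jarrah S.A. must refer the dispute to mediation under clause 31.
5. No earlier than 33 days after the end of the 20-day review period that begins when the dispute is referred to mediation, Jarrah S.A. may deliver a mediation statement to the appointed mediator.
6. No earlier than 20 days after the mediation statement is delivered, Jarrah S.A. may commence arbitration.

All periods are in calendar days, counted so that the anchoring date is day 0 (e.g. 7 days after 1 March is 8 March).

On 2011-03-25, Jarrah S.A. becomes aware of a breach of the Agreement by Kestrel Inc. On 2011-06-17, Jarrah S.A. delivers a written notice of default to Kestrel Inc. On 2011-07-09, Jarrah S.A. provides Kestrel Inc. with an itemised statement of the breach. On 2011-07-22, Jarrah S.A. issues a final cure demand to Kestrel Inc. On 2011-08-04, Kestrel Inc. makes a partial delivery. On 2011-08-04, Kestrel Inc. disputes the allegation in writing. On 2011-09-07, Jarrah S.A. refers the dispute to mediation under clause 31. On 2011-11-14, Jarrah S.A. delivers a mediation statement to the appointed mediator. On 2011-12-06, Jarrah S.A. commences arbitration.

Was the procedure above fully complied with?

Step 1 — counting 85 days from 2011-03-25 (when the breach is discovered) gives a deadline of 2011-06-18; done 2011-06-17 — timely.
Step 2 — 20 and 49 days from 2011-06-17 (when the default notice is delivered) are 2011-07-07 and 2011-08-05 respectively; done 2011-07-09, which is between those dates.
Step 3 — counting 8 days from 2011-07-09 (when the itemised statement is provided) gives a deadline of 2011-07-17; done 2011-07-22 — 5 days late.

No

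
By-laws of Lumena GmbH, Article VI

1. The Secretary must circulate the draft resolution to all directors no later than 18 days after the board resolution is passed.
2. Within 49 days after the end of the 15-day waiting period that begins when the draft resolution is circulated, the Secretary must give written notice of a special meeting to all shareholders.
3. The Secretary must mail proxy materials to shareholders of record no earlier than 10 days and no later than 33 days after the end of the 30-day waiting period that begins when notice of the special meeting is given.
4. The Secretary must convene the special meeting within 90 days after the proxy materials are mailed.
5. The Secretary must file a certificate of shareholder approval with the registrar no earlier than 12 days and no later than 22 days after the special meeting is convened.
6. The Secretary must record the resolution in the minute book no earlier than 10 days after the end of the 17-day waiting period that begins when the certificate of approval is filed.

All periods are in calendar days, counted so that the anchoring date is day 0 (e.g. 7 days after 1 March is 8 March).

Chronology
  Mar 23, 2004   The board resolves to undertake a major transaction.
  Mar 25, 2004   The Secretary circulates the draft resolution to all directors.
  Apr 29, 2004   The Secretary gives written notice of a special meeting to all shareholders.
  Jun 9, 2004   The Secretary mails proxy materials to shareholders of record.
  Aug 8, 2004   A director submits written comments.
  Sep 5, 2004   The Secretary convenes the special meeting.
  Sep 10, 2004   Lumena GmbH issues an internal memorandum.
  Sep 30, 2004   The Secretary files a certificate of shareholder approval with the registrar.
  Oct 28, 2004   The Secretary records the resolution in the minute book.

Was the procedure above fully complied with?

No

Step 1: 18 days after Mar 23, 2004 (when the board resolution is passed) is Apr 10, 2004; done Mar 25, 2004 — timely.
Step 2: 49 days after Apr 9, 2004 (end of the 15-day waiting period, which began when the draft resolution is circulated on Mar 25, 2004) is May 28, 2004; completed Apr 29, 2004, before the deadline.
Step 3: the window is 10–33 days after May 29, 2004 (end of the 30-day waiting period, which began when notice of the special meeting is given on Apr 29, 2004), so Jun 8, 2004 through Jul 1, 2004; done Jun 9, 2004, which is between those dates.
Step 4: 90 days after Jun 9, 2004 (when the proxy materials are mailed) is Sep 7, 2004; done Sep 5, 2004 — timely.
Step 5: the window is 12–22 days after Sep 5, 2004 (when the special meeting is convened), so Sep 17, 2004 through Sep 27, 2004; done Sep 30, 2004 — 3 days after the window closed.
That is the first point of non-compliance.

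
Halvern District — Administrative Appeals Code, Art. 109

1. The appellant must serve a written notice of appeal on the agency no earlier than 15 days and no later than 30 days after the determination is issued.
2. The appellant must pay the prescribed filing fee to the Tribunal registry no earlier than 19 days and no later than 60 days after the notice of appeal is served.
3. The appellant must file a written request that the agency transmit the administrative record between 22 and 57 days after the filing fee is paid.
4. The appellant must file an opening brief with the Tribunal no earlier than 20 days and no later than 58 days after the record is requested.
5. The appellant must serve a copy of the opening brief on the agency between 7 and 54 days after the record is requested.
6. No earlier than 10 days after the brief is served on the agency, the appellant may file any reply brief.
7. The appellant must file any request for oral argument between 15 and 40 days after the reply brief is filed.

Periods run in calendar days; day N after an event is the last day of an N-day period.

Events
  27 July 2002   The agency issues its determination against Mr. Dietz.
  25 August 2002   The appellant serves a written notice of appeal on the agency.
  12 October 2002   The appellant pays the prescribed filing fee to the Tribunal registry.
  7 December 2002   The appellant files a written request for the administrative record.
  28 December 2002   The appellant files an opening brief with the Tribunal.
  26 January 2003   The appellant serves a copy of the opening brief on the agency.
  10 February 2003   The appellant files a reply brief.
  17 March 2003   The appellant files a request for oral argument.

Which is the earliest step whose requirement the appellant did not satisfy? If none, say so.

None — every step was satisfied

Step 1: the window is 15–30 days after 27 July 2002 (when the determination is issued), so 11 August 2002 through 26 August 2002; 25 August 2002 falls inside that range.
Step 2: the window is 19–60 days after 25 August 2002 (when the notice of appeal is served), so 13 September 2002 through 24 October 2002; 12 October 2002 falls inside that range.
Step 3: the window is 22–57 days after 12 October 2002 (when the filing fee is paid), so 3 November 2002 through 8 December 2002; 7 December 2002 falls inside that range.
Step 4: the window is 20–58 days after 7 December 2002 (when the record is requested), so 27 December 2002 through 3 February 2003; done 28 December 2002 — within the window.
Step 5: the window is 7–54 days after 7 December 2002 (when the record is requested), so 14 December 2002 through 30 January 2003; done 26 January 2003 — within the window.
Step 6: the earliest permitted date is 10 days after 26 January 2003 (when the brief is served on the agency), i.e. 5 February 2003; 10 February 2003 is on or after that date.
Step 7: the window is 15–40 days after 10 February 2003 (when the reply brief is filed), so 25 February 2003 through 22 March 2003; 17 March 2003 falls inside that range.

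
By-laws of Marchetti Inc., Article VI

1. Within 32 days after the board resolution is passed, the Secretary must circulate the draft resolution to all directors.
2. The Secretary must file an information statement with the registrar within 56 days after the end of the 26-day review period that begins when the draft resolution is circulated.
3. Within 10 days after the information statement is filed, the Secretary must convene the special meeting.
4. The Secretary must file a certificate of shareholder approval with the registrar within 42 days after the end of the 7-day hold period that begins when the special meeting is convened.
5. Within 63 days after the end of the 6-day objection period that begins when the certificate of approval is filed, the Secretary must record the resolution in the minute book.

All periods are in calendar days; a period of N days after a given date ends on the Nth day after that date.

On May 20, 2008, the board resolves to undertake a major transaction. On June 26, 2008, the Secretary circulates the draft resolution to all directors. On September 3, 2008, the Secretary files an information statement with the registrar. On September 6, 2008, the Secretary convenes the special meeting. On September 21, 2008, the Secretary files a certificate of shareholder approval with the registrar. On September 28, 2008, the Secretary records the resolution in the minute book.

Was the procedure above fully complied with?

No

Step 1: 32 days after May 20, 2008 (when the board resolution is passed) is June 21, 2008; done June 26, 2008 — 5 days late.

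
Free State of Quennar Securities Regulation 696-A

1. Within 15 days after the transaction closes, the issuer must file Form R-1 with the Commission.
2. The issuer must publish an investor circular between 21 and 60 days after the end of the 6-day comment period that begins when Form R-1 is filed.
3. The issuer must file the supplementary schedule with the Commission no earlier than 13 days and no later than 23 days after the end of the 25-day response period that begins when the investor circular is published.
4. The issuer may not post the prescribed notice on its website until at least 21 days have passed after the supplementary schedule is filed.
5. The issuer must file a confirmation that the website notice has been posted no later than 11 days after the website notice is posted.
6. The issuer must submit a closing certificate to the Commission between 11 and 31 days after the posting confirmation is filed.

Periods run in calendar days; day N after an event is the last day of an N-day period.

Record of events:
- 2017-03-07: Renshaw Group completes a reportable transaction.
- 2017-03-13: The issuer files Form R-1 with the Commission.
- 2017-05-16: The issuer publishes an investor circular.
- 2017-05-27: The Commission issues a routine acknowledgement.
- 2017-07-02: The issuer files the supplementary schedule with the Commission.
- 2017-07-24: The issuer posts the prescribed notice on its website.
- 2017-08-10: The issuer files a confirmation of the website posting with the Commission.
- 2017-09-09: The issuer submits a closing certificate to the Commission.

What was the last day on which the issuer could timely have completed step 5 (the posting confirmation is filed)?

Step 5 runs from 2017-07-24, when the website notice is posted. 11 days after 2017-07-24 is 2017-08-04.

2017-08-04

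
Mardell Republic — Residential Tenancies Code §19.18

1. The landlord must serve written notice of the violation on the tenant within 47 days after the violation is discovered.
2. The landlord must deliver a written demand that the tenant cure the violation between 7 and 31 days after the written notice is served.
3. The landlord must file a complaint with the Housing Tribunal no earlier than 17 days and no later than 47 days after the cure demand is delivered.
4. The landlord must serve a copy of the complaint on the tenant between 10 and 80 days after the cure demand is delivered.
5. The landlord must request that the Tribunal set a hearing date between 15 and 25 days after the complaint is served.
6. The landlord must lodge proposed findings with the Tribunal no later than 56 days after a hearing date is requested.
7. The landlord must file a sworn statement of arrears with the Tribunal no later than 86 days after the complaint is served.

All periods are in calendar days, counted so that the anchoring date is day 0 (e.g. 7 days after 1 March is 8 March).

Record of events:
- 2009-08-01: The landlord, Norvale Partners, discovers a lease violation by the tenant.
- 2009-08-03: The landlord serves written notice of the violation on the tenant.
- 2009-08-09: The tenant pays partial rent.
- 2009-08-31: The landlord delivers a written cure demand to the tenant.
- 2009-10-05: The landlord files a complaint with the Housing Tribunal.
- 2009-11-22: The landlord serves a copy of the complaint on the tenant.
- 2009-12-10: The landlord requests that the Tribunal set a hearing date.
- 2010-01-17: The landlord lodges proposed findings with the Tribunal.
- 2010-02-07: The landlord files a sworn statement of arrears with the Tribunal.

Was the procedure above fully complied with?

No

Step 1: 47 days after 2009-08-01 (when the violation is discovered) is 2009-09-17; completed 2009-08-03, before the deadline.
Step 2: the window is 7–31 days after 2009-08-03 (when the written notice is served), so 2009-08-10 through 2009-09-03; done 2009-08-31 — within the window.
Step 3: the window is 17–47 days after 2009-08-31 (when the cure demand is delivered), so 2009-09-17 through 2009-10-17; 2009-10-05 falls inside that range.
Step 4: the window is 10–80 days after 2009-08-31 (when the cure demand is delivered), so 2009-09-10 through 2009-11-19; done 2009-11-22 — 3 days after the window closed.
The analysis stops there.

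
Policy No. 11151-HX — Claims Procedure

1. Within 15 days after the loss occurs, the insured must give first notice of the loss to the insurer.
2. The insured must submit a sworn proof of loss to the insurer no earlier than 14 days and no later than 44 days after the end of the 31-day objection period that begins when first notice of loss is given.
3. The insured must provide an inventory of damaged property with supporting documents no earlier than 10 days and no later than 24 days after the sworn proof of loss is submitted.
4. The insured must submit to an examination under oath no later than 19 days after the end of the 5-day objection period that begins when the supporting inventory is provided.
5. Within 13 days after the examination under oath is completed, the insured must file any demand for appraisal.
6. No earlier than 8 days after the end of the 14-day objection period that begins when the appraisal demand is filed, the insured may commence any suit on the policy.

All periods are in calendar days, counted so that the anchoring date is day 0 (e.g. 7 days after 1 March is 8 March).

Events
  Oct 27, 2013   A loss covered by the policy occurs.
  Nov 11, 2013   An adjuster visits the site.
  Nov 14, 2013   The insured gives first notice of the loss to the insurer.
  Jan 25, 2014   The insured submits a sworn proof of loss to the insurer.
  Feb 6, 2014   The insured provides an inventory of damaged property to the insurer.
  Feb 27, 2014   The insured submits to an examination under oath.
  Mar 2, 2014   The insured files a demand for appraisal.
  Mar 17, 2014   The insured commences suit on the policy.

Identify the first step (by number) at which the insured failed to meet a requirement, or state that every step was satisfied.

(1) due by Oct 27, 2013 + 15 days = Nov 11, 2013; not done until Nov 14, 2013, 3 days after the deadline.
The analysis stops there.

Step 1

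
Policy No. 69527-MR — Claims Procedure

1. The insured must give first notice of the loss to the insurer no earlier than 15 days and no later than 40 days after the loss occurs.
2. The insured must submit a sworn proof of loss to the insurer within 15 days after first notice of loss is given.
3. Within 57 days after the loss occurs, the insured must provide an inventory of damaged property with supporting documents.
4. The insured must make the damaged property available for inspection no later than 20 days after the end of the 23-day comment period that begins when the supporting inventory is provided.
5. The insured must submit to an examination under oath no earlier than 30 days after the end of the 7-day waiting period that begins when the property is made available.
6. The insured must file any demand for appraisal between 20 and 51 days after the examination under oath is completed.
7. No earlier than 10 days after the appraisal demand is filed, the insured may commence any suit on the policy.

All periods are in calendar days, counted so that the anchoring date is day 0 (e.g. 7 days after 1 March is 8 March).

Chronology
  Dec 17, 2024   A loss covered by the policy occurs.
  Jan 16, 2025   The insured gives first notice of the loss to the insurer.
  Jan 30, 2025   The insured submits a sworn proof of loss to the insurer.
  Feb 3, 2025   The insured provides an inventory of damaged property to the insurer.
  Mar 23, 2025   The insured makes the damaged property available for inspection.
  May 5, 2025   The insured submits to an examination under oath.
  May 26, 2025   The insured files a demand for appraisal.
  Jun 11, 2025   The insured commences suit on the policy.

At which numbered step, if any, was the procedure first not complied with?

Step 1 — 15 and 40 days from Dec 17, 2024 (when the loss occurs) are Jan 1, 2025 and Jan 26, 2025 respectively; done Jan 16, 2025 — within the window.
Step 2 — counting 15 days from Jan 16, 2025 (when first notice of loss is given) gives a deadline of Jan 31, 2025; completed Jan 30, 2025, before the deadline.
Step 3 — counting 57 days from Dec 17, 2024 (when the loss occurs) gives a deadline of Feb 12, 2025; Feb 3, 2025 is within that limit.
Step 4 — counting 20 days from Feb 26, 2025 (end of the 23-day comment period, which began when the supporting inventory is provided on Feb 3, 2025) gives a deadline of Mar 18, 2025; not done until Mar 23, 2025, 5 days after the deadline.
That is the first point of non-compliance.

Step 4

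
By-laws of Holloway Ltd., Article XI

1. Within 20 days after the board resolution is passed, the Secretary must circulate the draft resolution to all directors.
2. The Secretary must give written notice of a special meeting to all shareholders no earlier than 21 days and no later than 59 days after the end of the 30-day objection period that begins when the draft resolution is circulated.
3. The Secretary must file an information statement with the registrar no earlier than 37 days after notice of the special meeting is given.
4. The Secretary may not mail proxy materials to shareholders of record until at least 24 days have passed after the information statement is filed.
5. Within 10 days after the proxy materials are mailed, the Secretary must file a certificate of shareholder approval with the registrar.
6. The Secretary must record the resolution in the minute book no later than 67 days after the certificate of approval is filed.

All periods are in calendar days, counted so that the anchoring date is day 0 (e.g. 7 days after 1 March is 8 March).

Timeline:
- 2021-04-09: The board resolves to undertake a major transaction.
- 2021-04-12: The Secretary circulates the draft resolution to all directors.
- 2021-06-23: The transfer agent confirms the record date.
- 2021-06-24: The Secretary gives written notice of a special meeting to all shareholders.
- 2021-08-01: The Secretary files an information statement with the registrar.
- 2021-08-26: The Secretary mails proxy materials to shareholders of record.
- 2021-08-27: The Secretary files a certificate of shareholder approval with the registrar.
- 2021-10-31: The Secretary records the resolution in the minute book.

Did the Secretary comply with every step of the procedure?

(1) due by 2021-04-09 + 20 days = 2021-04-29; done 2021-04-12 — timely.
(2) the permitted window runs from 2021-05-12 + 21 = 2021-06-02 to 2021-05-12 + 59 = 2021-07-10; done 2021-06-24, which is between those dates.
(3) permitted from 2021-06-24 + 37 days = 2021-07-31 onward; done 2021-08-01 — permitted.
(4) permitted from 2021-08-01 + 24 days = 2021-08-25 onward; done 2021-08-26, after the minimum wait.
(5) due by 2021-08-26 + 10 days = 2021-09-05; completed 2021-08-27, before the deadline.
(6) due by 2021-08-27 + 67 days = 2021-11-02; done 2021-10-31 — timely.

Yes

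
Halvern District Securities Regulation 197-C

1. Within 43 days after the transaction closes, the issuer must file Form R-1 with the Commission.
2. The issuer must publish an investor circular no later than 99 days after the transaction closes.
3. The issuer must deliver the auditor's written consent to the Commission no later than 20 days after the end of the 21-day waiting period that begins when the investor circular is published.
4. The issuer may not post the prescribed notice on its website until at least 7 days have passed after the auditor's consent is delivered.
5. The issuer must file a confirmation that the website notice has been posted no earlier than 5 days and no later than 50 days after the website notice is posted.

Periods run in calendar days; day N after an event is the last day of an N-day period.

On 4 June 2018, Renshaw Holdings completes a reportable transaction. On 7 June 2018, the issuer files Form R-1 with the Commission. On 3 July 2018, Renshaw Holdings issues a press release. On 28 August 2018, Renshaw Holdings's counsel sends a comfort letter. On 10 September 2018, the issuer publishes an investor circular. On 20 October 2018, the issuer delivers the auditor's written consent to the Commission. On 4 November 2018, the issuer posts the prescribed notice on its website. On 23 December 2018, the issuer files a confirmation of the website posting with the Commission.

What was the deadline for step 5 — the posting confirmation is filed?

Step 5 runs from 4 November 2018, when the website notice is posted. The window is 5–50 days after 4 November 2018; it closes on 24 December 2018.

24 December 2018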